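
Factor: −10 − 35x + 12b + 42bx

Group as (42bx + 12b) + (−35x − 10) = 6b(7x + 2) − 5(7x + 2).
Both groups share the factor (7x + 2).

(6b − 5)(7x + 2)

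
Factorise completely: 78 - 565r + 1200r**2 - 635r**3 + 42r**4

Among the possible rational roots, r = 13 is a root, so (r - 13) is a factor; dividing leaves 42r**3 - 89r**2 + 43r - 6.
Then r = 2/7 is a root, giving the factor (7r - 2) and quotient 6r**2 - 11r + 3.
The remaining quadratic factors as (2r - 3)(3r - 1).

(2r - 3)(3r - 1)(7r - 2)(r - 13)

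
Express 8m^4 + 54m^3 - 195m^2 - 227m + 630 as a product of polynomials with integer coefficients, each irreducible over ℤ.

(2m - 5)(4m - 7)(m + 2)(m + 9)

Among the possible rational roots, m = 7/4 is a root, so (4m - 7) divides it; the quotient is 2m^3 + 17m^2 - 19m - 90.
Then m = -2 is a root, so (m + 2) divides it; the quotient is 2m^2 + 13m - 45.
The remaining quadratic factors as (m + 9)(2m - 5).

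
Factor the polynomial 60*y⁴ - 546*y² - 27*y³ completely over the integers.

Pull out the common factor 3*y², then factor the remaining trinomial.

3*y²*(4*y - 13)*(5*y + 14)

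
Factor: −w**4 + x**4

(x)⁴ − (w)⁴ = ((x)² − (w)²)((x)² + (w)²); the first factor splits again, the second (x**2 + w**2) is irreducible.

(x − w)(x + w)(x**2 + w**2)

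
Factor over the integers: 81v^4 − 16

(3v + 2)(3v − 2)(9v^2 + 4)

Write as (9v^2)² − (4)², then factor 9v^2 − 4 once more.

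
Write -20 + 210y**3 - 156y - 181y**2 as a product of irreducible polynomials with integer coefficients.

(5y + 2)(6y + 1)(7y - 10)

Testing divisors of the constant over divisors of the leading coefficient, y = 10/7 is a root, so (7y - 10) divides it; the quotient is 30y**2 + 17y + 2.
The remaining quadratic factors as (6y + 1)(5y + 2).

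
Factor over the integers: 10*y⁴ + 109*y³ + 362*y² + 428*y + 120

(2*y + 5)*(5*y + 2)*(y + 2)*(y + 6)

Trying the rational-root candidates, y = −2/5 is a root, giving the factor (5*y + 2) and quotient 2*y³ + 21*y² + 64*y + 60.
Continuing, y = −2 is a root, giving the factor (y + 2) and quotient 2*y² + 17*y + 30.
The remaining quadratic factors as (y + 6)(2*y + 5).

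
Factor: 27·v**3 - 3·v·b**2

Factor out 3·v, leaving 9·v**2 - b**2, which is a difference of two squares.

3·v·(3·v - b)·(3·v + b)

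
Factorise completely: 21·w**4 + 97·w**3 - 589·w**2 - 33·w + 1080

Testing divisors of the constant over divisors of the leading coefficient, w = -8 is a root, giving the factor (w + 8) and quotient 21·w**3 - 71·w**2 - 21·w + 135.
Then w = 3 is a root, giving the factor (w - 3) and quotient 21·w**2 - 8·w - 45.
The remaining quadratic factors as (3·w - 5)(7·w + 9).

(3·w - 5)·(7·w + 9)·(w + 8)·(w - 3)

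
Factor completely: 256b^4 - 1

Write as (16b^2)² − (1)², then factor 16b^2 - 1 once more.

(4b + 1)(4b - 1)(16b^2 + 1)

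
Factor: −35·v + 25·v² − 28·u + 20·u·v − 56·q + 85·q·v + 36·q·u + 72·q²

Group: 9·q·(8·q + 4·u + 5·v) + (5·v − 7)·(8·q + 4·u + 5·v); both groups contain (8·q + 4·u + 5·v).

(8·q + 4·u + 5·v)·(9·q + 5·v − 7)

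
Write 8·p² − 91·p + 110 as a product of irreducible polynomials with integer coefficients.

(8·p − 11)·(p − 10)

Need a pair with product 8·110 = 880 and sum −91: that's −80 and −11.
Split the middle term: 8·p² − 80·p − 11·p + 110 = 8·p·(p − 10) − 11·(p − 10).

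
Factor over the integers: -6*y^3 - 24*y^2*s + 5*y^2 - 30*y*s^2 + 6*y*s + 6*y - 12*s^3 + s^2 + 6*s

Group: 2*y*(-3*y^2 - 6*y*s - 2*y - 3*s^2 - 2*s) + (4*s - 3)*(-3*y^2 - 6*y*s - 2*y - 3*s^2 - 2*s); both groups contain (-3*y^2 - 6*y*s - 2*y - 3*s^2 - 2*s), so (2*y + 4*s - 3) is a factor with cofactor -3*y^2 - 6*y*s - 2*y - 3*s^2 - 2*s.
The cofactor groups again: -3*y^2 - 6*y*s - 2*y - 3*s^2 - 2*s = -3*y*(y + s) + (-3*s - 2)*(y + s); both groups contain (y + s), giving -(3*y + 3*s + 2)*(y + s).

-(3*y + 3*s + 2)*(2*y + 4*s - 3)*(y + s)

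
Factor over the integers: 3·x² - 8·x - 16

Need a pair with product 3·(-16) = -48 and sum -8: that's -12 and 4.
Split the middle term: 3·x² - 12·x + 4·x - 16 = 3·x·(x - 4) + 4·(x - 4).

(3·x + 4)·(x - 4)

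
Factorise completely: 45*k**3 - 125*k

5*k*(3*k + 5)*(3*k - 5)

Pull out the common factor 5*k; 9*k**2 - 25 is a difference of squares.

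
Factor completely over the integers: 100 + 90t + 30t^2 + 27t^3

Group as (27t^3 + 90t) + (30t^2 + 100) = 9t(3t^2 + 10) + 10(3t^2 + 10).
Both groups share the factor (3t^2 + 10).

(9t + 10)(3t^2 + 10)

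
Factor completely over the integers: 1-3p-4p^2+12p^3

Testing divisors of the constant over divisors of the leading coefficient, p = 1/3 is a root, giving the factor (3p-1) and quotient 4p^2-1.
The remaining quadratic factors as (2p+1)(2p-1).

(2p+1)(2p-1)(3p-1)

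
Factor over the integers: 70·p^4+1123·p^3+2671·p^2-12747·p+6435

(2·p+15)·(5·p-3)·(7·p-13)·(p+11)

Testing divisors of the constant over divisors of the leading coefficient, p = -11 is a root, giving the factor (p+11) and quotient 70·p^3+353·p^2-1212·p+585.
Continuing, p = -15/2 is a root, so (2·p+15) is a factor; dividing leaves 35·p^2-86·p+39.
The remaining quadratic factors as (7·p-13)(5·p-3).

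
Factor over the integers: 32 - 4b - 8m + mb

(b - 8)(m - 4)

Group as (mb - 8m) + (-4b + 32) = m(b - 8) - 4(b - 8).
Both groups share the factor (b - 8).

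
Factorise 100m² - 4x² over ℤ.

4(5m + x)(5m - x)

Pull out the common factor 4; 25m² - x² is a difference of squares.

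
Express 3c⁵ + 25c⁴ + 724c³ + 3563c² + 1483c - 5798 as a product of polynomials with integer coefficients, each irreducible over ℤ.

(3c + 13)(c + 2)(c - 1)(c² + 3c + 223)

By the rational root theorem, c = -2 is a root, so (c + 2) is a factor; dividing leaves 3c⁴ + 19c³ + 686c² + 2191c - 2899.
Continuing, c = -13/3 is a root, so (3c + 13) is a factor; dividing leaves c³ + 2c² + 220c - 223.
Then c = 1 is a root, giving the factor (c - 1) and quotient c² + 3c + 223.
The quadratic c² + 3c + 223 has discriminant -883 < 0 and is irreducible over ℤ.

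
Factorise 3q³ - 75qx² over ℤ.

Every term has a factor of 3q. Then q² - 25x² = (q)² − (5x)².

3q(q + 5x)(q - 5x)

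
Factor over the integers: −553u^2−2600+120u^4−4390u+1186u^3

By the rational root theorem, u = −10 is a root, so (u+10) divides it; the quotient is 120u^3−14u^2−413u−260.
Then u = 13/6 is a root, so (6u−13) divides it; the quotient is 20u^2+41u+20.
The remaining quadratic factors as (4u+5)(5u+4).

(4u+5)(5u+4)(6u−13)(u+10)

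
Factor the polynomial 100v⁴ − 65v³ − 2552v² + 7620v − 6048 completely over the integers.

Testing divisors of the constant over divisors of the leading coefficient, v = 14/5 is a root, so (5v − 14) is a factor; dividing leaves 20v³ + 43v² − 390v + 432.
Continuing, v = 8/5 is a root, giving the factor (5v − 8) and quotient 4v² + 15v − 54.
The remaining quadratic factors as (v + 6)(4v − 9).

(4v − 9)(5v − 14)(5v − 8)(v + 6)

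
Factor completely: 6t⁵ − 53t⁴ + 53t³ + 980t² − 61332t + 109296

Testing divisors of the constant over divisors of the leading coefficient, t = −9 is a root, so (t + 9) divides it; the quotient is 6t⁴ − 107t³ + 1016t² − 8164t + 12144.
Next, t = 12 is a root, giving the factor (t − 12) and quotient 6t³ − 35t² + 596t − 1012.
Then t = 11/6 is a root, giving the factor (6t − 11) and quotient t² − 4t + 92.
The quadratic t² − 4t + 92 has discriminant −352 < 0 and is irreducible over ℤ.

(6t − 11)(t + 9)(t − 12)(t² − 4t + 92)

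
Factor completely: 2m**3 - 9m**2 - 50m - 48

(2m + 3)(m + 2)(m - 8)

By the rational root theorem, m = 8 is a root, so (m - 8) is a factor; dividing leaves 2m**2 + 7m + 6.
The remaining quadratic factors as (m + 2)(2m + 3).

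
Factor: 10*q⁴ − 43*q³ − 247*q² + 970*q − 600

(2*q − 5)*(5*q − 4)*(q + 5)*(q − 6)

Among the possible rational roots, q = 6 is a root, so (q − 6) divides it; the quotient is 10*q³ + 17*q² − 145*q + 100.
Then q = 4/5 is a root, so (5*q − 4) is a factor; dividing leaves 2*q² + 5*q − 25.
The remaining quadratic factors as (q + 5)(2*q − 5).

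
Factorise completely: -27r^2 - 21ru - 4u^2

Group: -9r(3r + u) - 4u(3r + u); both groups contain (3r + u).

-(3r + u)(9r + 4u)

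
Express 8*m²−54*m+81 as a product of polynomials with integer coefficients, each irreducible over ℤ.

Need a pair with product 8·81 = 648 and sum −54: that's −36 and −18.
Split the middle term: 8*m²−36*m − 18*m+81 = 4*m*(2*m−9) − 9*(2*m−9).

(2*m−9)*(4*m−9)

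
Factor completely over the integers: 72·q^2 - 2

2·(6·q + 1)·(6·q - 1)

Factor out 2, leaving 36·q^2 - 1, which is a difference of two squares.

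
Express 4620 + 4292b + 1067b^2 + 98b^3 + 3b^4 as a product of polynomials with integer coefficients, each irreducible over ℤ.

(3b + 5)(b + 11)(b + 14)(b + 6)

Trying the rational-root candidates, b = -6 is a root, giving the factor (b + 6) and quotient 3b^3 + 80b^2 + 587b + 770.
Next, b = -14 is a root, so (b + 14) divides it; the quotient is 3b^2 + 38b + 55.
The remaining quadratic factors as (3b + 5)(b + 11).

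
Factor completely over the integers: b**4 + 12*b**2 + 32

Substitute u = b**2 to get a quadratic in u, then factor.
b**2 + 4 is irreducible over ℤ (sum of squares).
b**2 + 8 is irreducible over ℤ (always positive, so no real roots).

(b**2 + 4)*(b**2 + 8)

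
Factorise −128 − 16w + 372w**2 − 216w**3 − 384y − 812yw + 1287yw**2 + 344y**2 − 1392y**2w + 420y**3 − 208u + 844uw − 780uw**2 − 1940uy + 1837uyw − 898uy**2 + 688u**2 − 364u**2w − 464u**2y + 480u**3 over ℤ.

Group: 12u(40u**2 − 22uy − 57uw + 44u − 84y**2 + 144yw − 136y − 27w**2 + 60w − 32) + (−5y + 8w + 4)(40u**2 − 22uy − 57uw + 44u − 84y**2 + 144yw − 136y − 27w**2 + 60w − 32); both groups contain (40u**2 − 22uy − 57uw + 44u − 84y**2 + 144yw − 136y − 27w**2 + 60w − 32), so (12u − 5y + 8w + 4) is a factor with cofactor 40u**2 − 22uy − 57uw + 44u − 84y**2 + 144yw − 136y − 27w**2 + 60w − 32.
The cofactor groups again: 40u**2 − 22uy − 57uw + 44u − 84y**2 + 144yw − 136y − 27w**2 + 60w − 32 = 8u(5u + 6y − 9w + 8) + (−14y + 3w − 4)(5u + 6y − 9w + 8); both groups contain (5u + 6y − 9w + 8), giving (8u − 14y + 3w − 4)(5u + 6y − 9w + 8).

(12u − 5y + 8w + 4)(5u + 6y − 9w + 8)(8u − 14y + 3w − 4)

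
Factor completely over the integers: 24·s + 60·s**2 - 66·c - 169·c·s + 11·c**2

(11·c - 4·s)·(c - 15·s - 6)

Group: 11·c·(c - 15·s - 6) - 4·s·(c - 15·s - 6); both groups contain (c - 15·s - 6).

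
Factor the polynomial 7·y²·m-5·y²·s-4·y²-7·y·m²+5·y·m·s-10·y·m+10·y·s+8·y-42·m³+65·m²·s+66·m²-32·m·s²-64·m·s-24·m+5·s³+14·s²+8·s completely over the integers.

(y-3·m+s)·(y+2·m-s-2)·(7·m-5·s-4)

Group: y·(7·y·m-5·y·s-4·y-21·m²+22·m·s+12·m-5·s²-4·s) + (2·m-s-2)·(7·y·m-5·y·s-4·y-21·m²+22·m·s+12·m-5·s²-4·s); both groups contain (7·y·m-5·y·s-4·y-21·m²+22·m·s+12·m-5·s²-4·s), so (y+2·m-s-2) is a factor with cofactor 7·y·m-5·y·s-4·y-21·m²+22·m·s+12·m-5·s²-4·s.
The cofactor groups again: 7·y·m-5·y·s-4·y-21·m²+22·m·s+12·m-5·s²-4·s = 7·m·(y-3·m+s) + (-5·s-4)·(y-3·m+s); both groups contain (y-3·m+s), giving (7·m-5·s-4)·(y-3·m+s).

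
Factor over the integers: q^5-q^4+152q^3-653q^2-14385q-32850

(q+3)(q+5)(q-10)(q^2+q+219)

Trying the rational-root candidates, q = 10 is a root, so (q-10) divides it; the quotient is q^4+9q^3+242q^2+1767q+3285.
Continuing, q = -3 is a root, so (q+3) divides it; the quotient is q^3+6q^2+224q+1095.
Continuing, q = -5 is a root, so (q+5) is a factor; dividing leaves q^2+q+219.
The quadratic q^2+q+219 has discriminant -875 < 0 and is irreducible over ℤ.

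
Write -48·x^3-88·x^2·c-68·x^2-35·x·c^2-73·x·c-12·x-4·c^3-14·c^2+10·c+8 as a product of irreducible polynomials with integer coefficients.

-(3·x+4·c+2)·(4·x+c+4)·(4·x+c-1)

Group: 4·x·(-12·x^2-19·x·c-20·x-4·c^2-18·c-8) + (c-1)·(-12·x^2-19·x·c-20·x-4·c^2-18·c-8); both groups contain (-12·x^2-19·x·c-20·x-4·c^2-18·c-8), so (4·x+c-1) is a factor with cofactor -12·x^2-19·x·c-20·x-4·c^2-18·c-8.
The cofactor groups again: -12·x^2-19·x·c-20·x-4·c^2-18·c-8 = -3·x·(4·x+c+4) + (-4·c-2)·(4·x+c+4); both groups contain (4·x+c+4), giving -(3·x+4·c+2)·(4·x+c+4).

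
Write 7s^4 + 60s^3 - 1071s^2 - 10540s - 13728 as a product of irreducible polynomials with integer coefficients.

(7s + 11)(s + 12)(s + 8)(s - 13)

Trying the rational-root candidates, s = -8 is a root, giving the factor (s + 8) and quotient 7s^3 + 4s^2 - 1103s - 1716.
Then s = 13 is a root, giving the factor (s - 13) and quotient 7s^2 + 95s + 132.
The remaining quadratic factors as (s + 12)(7s + 11).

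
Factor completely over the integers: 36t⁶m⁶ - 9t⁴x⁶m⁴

9m⁴t⁴(2tm + x³)(2tm - x³)

Factor out 9t⁴m⁴ first: what remains is 4t²m² - x⁶.
Recognize a difference of squares with the parts 2tm and x³.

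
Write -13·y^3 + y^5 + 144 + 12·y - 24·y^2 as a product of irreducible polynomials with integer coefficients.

(y + 3)·(y - 2)·(y - 4)·(y^2 + 3·y + 6)

Among the possible rational roots, y = 2 is a root, so (y - 2) is a factor; dividing leaves y^4 + 2·y^3 - 9·y^2 - 42·y - 72.
Next, y = 4 is a root, so (y - 4) is a factor; dividing leaves y^3 + 6·y^2 + 15·y + 18.
Continuing, y = -3 is a root, so (y + 3) divides it; the quotient is y^2 + 3·y + 6.
The quadratic y^2 + 3·y + 6 has discriminant -15 < 0 and is irreducible over ℤ.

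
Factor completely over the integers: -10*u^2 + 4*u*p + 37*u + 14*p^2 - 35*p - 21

-(10*u - 14*p - 7)*(u + p - 3)

Group: -10*u*(u + p - 3) + (14*p + 7)*(u + p - 3); both groups contain (u + p - 3).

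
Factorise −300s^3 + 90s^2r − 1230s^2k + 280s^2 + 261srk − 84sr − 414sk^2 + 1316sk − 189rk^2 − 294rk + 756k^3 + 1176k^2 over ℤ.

Group: 2s(−150s^2 + 45sr − 90sk + 140s − 27rk − 42r + 108k^2 + 168k) + 7k(−150s^2 + 45sr − 90sk + 140s − 27rk − 42r + 108k^2 + 168k); both groups contain (−150s^2 + 45sr − 90sk + 140s − 27rk − 42r + 108k^2 + 168k), so (2s + 7k) is a factor with cofactor −150s^2 + 45sr − 90sk + 140s − 27rk − 42r + 108k^2 + 168k.
The cofactor groups again: −150s^2 + 45sr − 90sk + 140s − 27rk − 42r + 108k^2 + 168k = −15s(10s − 3r + 12k) + (9k + 14)(10s − 3r + 12k); both groups contain (10s − 3r + 12k), giving −(15s − 9k − 14)(10s − 3r + 12k).

−(15s − 9k − 14)(10s − 3r + 12k)(2s + 7k)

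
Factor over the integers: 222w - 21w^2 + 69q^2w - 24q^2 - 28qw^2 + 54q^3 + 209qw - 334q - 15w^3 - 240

Group: 2q(27q^2 - 6qw + 69q - 5w^2 - 17w + 40) + (3w - 6)(27q^2 - 6qw + 69q - 5w^2 - 17w + 40); both groups contain (27q^2 - 6qw + 69q - 5w^2 - 17w + 40), so (2q + 3w - 6) is a factor with cofactor 27q^2 - 6qw + 69q - 5w^2 - 17w + 40.
The cofactor groups again: 27q^2 - 6qw + 69q - 5w^2 - 17w + 40 = 9q(3q + w + 5) + (-5w + 8)(3q + w + 5); both groups contain (3q + w + 5), giving (9q - 5w + 8)(3q + w + 5).

(2q + 3w - 6)(3q + w + 5)(9q - 5w + 8)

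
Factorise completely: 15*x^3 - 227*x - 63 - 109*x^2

(3*x + 1)*(5*x + 7)*(x - 9)

Testing divisors of the constant over divisors of the leading coefficient, x = -1/3 is a root, so (3*x + 1) is a factor; dividing leaves 5*x^2 - 38*x - 63.
The remaining quadratic factors as (x - 9)(5*x + 7).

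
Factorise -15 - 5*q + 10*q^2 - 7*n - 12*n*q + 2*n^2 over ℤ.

Group: n*(2*n - 2*q + 3) + (-5*q - 5)*(2*n - 2*q + 3); both groups contain (2*n - 2*q + 3).

(2*n - 2*q + 3)*(n - 5*q - 5)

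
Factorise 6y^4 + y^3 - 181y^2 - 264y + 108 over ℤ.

Among the possible rational roots, y = -9/2 is a root, so (2y + 9) is a factor; dividing leaves 3y^3 - 13y^2 - 32y + 12.
Continuing, y = 1/3 is a root, so (3y - 1) is a factor; dividing leaves y^2 - 4y - 12.
The remaining quadratic factors as (y - 6)(y + 2).

(2y + 9)(3y - 1)(y + 2)(y - 6)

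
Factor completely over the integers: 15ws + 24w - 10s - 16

(3w - 2)(5s + 8)

Group as (15ws + 24w) + (-10s - 16) = 3w(5s + 8) - 2(5s + 8).
Both groups share the factor (5s + 8).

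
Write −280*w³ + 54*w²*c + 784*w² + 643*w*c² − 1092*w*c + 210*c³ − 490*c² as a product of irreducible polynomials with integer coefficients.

Group: 5*w*(−56*w² + 78*w*c + 35*c²) + (6*c − 14)*(−56*w² + 78*w*c + 35*c²); both groups contain (−56*w² + 78*w*c + 35*c²), so (5*w + 6*c − 14) is a factor with cofactor −56*w² + 78*w*c + 35*c².
The cofactor groups again: −56*w² + 78*w*c + 35*c² = −14*w*(4*w − 7*c) − 5*c*(4*w − 7*c); both groups contain (4*w − 7*c), giving −(14*w + 5*c)*(4*w − 7*c).

−(4*w − 7*c)*(14*w + 5*c)*(5*w + 6*c − 14)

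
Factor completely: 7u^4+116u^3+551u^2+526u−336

(7u−3)(u+2)(u+7)(u+8)

By the rational root theorem, u = −2 is a root, so (u+2) divides it; the quotient is 7u^3+102u^2+347u−168.
Continuing, u = 3/7 is a root, so (7u−3) is a factor; dividing leaves u^2+15u+56.
The remaining quadratic factors as (u+7)(u+8).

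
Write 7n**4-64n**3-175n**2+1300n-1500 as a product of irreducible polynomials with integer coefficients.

(7n-15)(n+5)(n-10)(n-2)

Among the possible rational roots, n = -5 is a root, so (n+5) divides it; the quotient is 7n**3-99n**2+320n-300.
Next, n = 15/7 is a root, so (7n-15) is a factor; dividing leaves n**2-12n+20.
The remaining quadratic factors as (n-2)(n-10).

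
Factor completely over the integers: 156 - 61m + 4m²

Need a pair with product 4·156 = 624 and sum -61: that's -13 and -48.
Split the middle term: 4m² - 13m - 48m + 156 = m(4m - 13) - 12(4m - 13).

(4m - 13)(m - 12)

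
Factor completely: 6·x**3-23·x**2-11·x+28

Trying the rational-root candidates, x = -7/6 is a root, so (6·x+7) divides it; the quotient is x**2-5·x+4.
The remaining quadratic factors as (x-1)(x-4).

(6·x+7)·(x-1)·(x-4)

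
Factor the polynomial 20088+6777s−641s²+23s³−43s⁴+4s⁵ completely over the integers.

Testing divisors of the constant over divisors of the leading coefficient, s = 9 is a root, so (s−9) is a factor; dividing leaves 4s⁴−7s³−40s²−1001s−2232.
Continuing, s = −9/4 is a root, so (4s+9) is a factor; dividing leaves s³−4s²−s−248.
Next, s = 8 is a root, so (s−8) is a factor; dividing leaves s²+4s+31.
The quadratic s²+4s+31 has discriminant −108 < 0 and is irreducible over ℤ.

(4s+9)(s−8)(s−9)(s²+4s+31)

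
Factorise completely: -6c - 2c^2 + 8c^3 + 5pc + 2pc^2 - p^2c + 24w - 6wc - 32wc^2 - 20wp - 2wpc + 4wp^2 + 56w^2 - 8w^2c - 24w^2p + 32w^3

(2w - p - 2c + 2)(4w - c)(4w - p + 4c + 3)

Group: 2w(16w^2 - 4wp + 12wc + 12w + pc - 4c^2 - 3c) + (-p - 2c + 2)(16w^2 - 4wp + 12wc + 12w + pc - 4c^2 - 3c); both groups contain (16w^2 - 4wp + 12wc + 12w + pc - 4c^2 - 3c), so (2w - p - 2c + 2) is a factor with cofactor 16w^2 - 4wp + 12wc + 12w + pc - 4c^2 - 3c.
The cofactor groups again: 16w^2 - 4wp + 12wc + 12w + pc - 4c^2 - 3c = 4w(4w - p + 4c + 3) - c(4w - p + 4c + 3); both groups contain (4w - p + 4c + 3), giving (4w - c)(4w - p + 4c + 3).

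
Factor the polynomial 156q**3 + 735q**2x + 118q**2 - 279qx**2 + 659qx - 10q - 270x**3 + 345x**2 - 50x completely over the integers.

Group: q(156q**2 - 45qx + 118q - 54x**2 + 69x - 10) + 5x(156q**2 - 45qx + 118q - 54x**2 + 69x - 10); both groups contain (156q**2 - 45qx + 118q - 54x**2 + 69x - 10), so (q + 5x) is a factor with cofactor 156q**2 - 45qx + 118q - 54x**2 + 69x - 10.
The cofactor groups again: 156q**2 - 45qx + 118q - 54x**2 + 69x - 10 = 12q(13q + 6x - 1) + (-9x + 10)(13q + 6x - 1); both groups contain (13q + 6x - 1), giving (12q - 9x + 10)(13q + 6x - 1).

(12q - 9x + 10)(13q + 6x - 1)(q + 5x)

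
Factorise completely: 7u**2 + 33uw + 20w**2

(7u + 5w)(u + 4w)

Group: u(7u + 5w) + 4w(7u + 5w); both groups contain (7u + 5w).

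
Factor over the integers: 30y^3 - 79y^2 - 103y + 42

(2y - 7)(3y - 1)(5y + 6)

Testing divisors of the constant over divisors of the leading coefficient, y = 1/3 is a root, giving the factor (3y - 1) and quotient 10y^2 - 23y - 42.
The remaining quadratic factors as (5y + 6)(2y - 7).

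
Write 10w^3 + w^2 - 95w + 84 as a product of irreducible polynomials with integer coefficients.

Among the possible rational roots, w = 12/5 is a root, so (5w - 12) is a factor; dividing leaves 2w^2 + 5w - 7.
The remaining quadratic factors as (w - 1)(2w + 7).

(2w + 7)(5w - 12)(w - 1)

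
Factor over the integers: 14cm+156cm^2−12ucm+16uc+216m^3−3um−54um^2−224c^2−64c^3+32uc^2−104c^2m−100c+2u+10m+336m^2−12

(u−2c−4m−6)(4c−6m+1)(8c+9m+2)

Group: 8c(4uc−6um+u−8c^2−4cm−26c+24m^2+32m−6) + (9m+2)(4uc−6um+u−8c^2−4cm−26c+24m^2+32m−6); both groups contain (4uc−6um+u−8c^2−4cm−26c+24m^2+32m−6), so (8c+9m+2) is a factor with cofactor 4uc−6um+u−8c^2−4cm−26c+24m^2+32m−6.
The cofactor groups again: 4uc−6um+u−8c^2−4cm−26c+24m^2+32m−6 = 4c(u−2c−4m−6) + (−6m+1)(u−2c−4m−6); both groups contain (u−2c−4m−6), giving (4c−6m+1)(u−2c−4m−6).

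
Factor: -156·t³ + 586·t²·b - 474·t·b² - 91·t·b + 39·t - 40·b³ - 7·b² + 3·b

-(2·t - 5·b + 1)·(6·t - 8·b - 3)·(13·t + b)

Group: 13·t·(-12·t² + 46·t·b - 40·b² - 7·b + 3) + b·(-12·t² + 46·t·b - 40·b² - 7·b + 3); both groups contain (-12·t² + 46·t·b - 40·b² - 7·b + 3), so (13·t + b) is a factor with cofactor -12·t² + 46·t·b - 40·b² - 7·b + 3.
The cofactor groups again: -12·t² + 46·t·b - 40·b² - 7·b + 3 = -2·t·(6·t - 8·b - 3) + (5·b - 1)·(6·t - 8·b - 3); both groups contain (6·t - 8·b - 3), giving -(2·t - 5·b + 1)·(6·t - 8·b - 3).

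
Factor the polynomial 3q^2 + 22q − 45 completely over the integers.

(3q − 5)(q + 9)

Need a pair with product 3·(−45) = −135 and sum 22: that's −5 and 27.
Split the middle term: 3q^2 − 5q + 27q − 45 = q(3q − 5) + 9(3q − 5).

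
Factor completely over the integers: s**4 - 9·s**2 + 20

Substitute u = s**2 to get a quadratic in u, then factor.
s**2 - 4 is a difference of squares.
s**2 - 5 is irreducible over ℤ (5 is not a perfect square).

(s + 2)·(s - 2)·(s**2 - 5)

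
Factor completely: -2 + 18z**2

2(3z + 1)(3z - 1)

Pull out the common factor 2; 9z**2 - 1 is a difference of squares.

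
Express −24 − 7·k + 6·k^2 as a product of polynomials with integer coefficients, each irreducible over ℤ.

Need a pair with product 6·(−24) = −144 and sum −7: that's 9 and −16.
Split the middle term: 6·k^2 + 9·k − 16·k − 24 = 3·k·(2·k + 3) − 8·(2·k + 3).

(2·k + 3)·(3·k − 8)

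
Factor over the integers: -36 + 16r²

Every term has a factor of 4. Then 4r² - 9 = (2r)² − (3)².

4(2r + 3)(2r - 3)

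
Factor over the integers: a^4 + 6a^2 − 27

Substitute u = a^2 to get a quadratic in u, then factor.
a^2 + 9 is irreducible over ℤ (sum of squares).
a^2 − 3 is irreducible over ℤ (3 is not a perfect square).

(a^2 + 9)(a^2 − 3)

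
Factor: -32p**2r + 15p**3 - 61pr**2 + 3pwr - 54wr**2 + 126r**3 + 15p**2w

Group: p(15p**2 + 15pw - 62pr - 27wr + 63r**2) + 2r(15p**2 + 15pw - 62pr - 27wr + 63r**2); both groups contain (15p**2 + 15pw - 62pr - 27wr + 63r**2), so (p + 2r) is a factor with cofactor 15p**2 + 15pw - 62pr - 27wr + 63r**2.
The cofactor groups again: 15p**2 + 15pw - 62pr - 27wr + 63r**2 = 3p(5p - 9r) + (3w - 7r)(5p - 9r); both groups contain (5p - 9r), giving (3p + 3w - 7r)(5p - 9r).

(3p + 3w - 7r)(5p - 9r)(p + 2r)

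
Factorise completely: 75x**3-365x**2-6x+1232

(3x-11)(5x+8)(5x-14)

By the rational root theorem, x = 14/5 is a root, so (5x-14) is a factor; dividing leaves 15x**2-31x-88.
The remaining quadratic factors as (3x-11)(5x+8).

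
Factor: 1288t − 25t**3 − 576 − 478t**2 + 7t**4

Trying the rational-root candidates, t = 9 is a root, so (t − 9) is a factor; dividing leaves 7t**3 + 38t**2 − 136t + 64.
Continuing, t = 2 is a root, so (t − 2) is a factor; dividing leaves 7t**2 + 52t − 32.
The remaining quadratic factors as (t + 8)(7t − 4).

(7t − 4)(t + 8)(t − 2)(t − 9)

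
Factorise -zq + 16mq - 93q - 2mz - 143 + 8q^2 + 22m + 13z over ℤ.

Group: -2m(z - 8q - 11) + (-q + 13)(z - 8q - 11); both groups contain (z - 8q - 11).

-(z - 8q - 11)(2m + q - 13)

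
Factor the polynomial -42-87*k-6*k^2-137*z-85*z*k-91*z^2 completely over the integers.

-(7*z+6*k+3)*(13*z+k+14)

Group: -13*z*(7*z+6*k+3) + (-k-14)*(7*z+6*k+3); both groups contain (7*z+6*k+3).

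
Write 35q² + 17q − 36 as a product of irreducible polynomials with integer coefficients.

Need a pair with product 35·(−36) = −1260 and sum 17: that's 45 and −28.
Split the middle term: 35q² + 45q − 28q − 36 = 5q(7q + 9) − 4(7q + 9).

(5q − 4)(7q + 9)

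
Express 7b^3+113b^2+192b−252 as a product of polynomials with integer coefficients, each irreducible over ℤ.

(7b−6)(b+14)(b+3)

Trying the rational-root candidates, b = −3 is a root, so (b+3) is a factor; dividing leaves 7b^2+92b−84.
The remaining quadratic factors as (7b−6)(b+14).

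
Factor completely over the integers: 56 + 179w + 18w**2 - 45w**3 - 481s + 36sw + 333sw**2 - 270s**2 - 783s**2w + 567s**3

Group: 7s(81s**2 - 54sw + 54s + 9w**2 - 18w - 7) + (-5w - 8)(81s**2 - 54sw + 54s + 9w**2 - 18w - 7); both groups contain (81s**2 - 54sw + 54s + 9w**2 - 18w - 7), so (7s - 5w - 8) is a factor with cofactor 81s**2 - 54sw + 54s + 9w**2 - 18w - 7.
The cofactor groups again: 81s**2 - 54sw + 54s + 9w**2 - 18w - 7 = 9s(9s - 3w - 1) + (-3w + 7)(9s - 3w - 1); both groups contain (9s - 3w - 1), giving (9s - 3w + 7)(9s - 3w - 1).

(7s - 5w - 8)(9s - 3w + 7)(9s - 3w - 1)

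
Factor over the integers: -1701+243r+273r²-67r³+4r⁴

(4r+9)(r-3)(r-7)(r-9)

By the rational root theorem, r = 3 is a root, giving the factor (r-3) and quotient 4r³-55r²+108r+567.
Next, r = 7 is a root, so (r-7) is a factor; dividing leaves 4r²-27r-81.
The remaining quadratic factors as (4r+9)(r-9).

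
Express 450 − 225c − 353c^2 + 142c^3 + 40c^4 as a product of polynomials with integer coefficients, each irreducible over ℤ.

(2c − 3)(4c + 5)(5c − 6)(c + 5)

Testing divisors of the constant over divisors of the leading coefficient, c = 6/5 is a root, so (5c − 6) is a factor; dividing leaves 8c^3 + 38c^2 − 25c − 75.
Then c = −5/4 is a root, so (4c + 5) is a factor; dividing leaves 2c^2 + 7c − 15.
The remaining quadratic factors as (c + 5)(2c − 3).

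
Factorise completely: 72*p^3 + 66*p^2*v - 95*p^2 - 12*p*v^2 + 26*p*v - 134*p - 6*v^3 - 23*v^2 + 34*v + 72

Group: p*(72*p^2 - 6*p*v + 49*p - 6*v^2 - 35*v - 36) + (v - 2)*(72*p^2 - 6*p*v + 49*p - 6*v^2 - 35*v - 36); both groups contain (72*p^2 - 6*p*v + 49*p - 6*v^2 - 35*v - 36), so (p + v - 2) is a factor with cofactor 72*p^2 - 6*p*v + 49*p - 6*v^2 - 35*v - 36.
The cofactor groups again: 72*p^2 - 6*p*v + 49*p - 6*v^2 - 35*v - 36 = 8*p*(9*p - 3*v - 4) + (2*v + 9)*(9*p - 3*v - 4); both groups contain (9*p - 3*v - 4), giving (8*p + 2*v + 9)*(9*p - 3*v - 4).

(8*p + 2*v + 9)*(9*p - 3*v - 4)*(p + v - 2)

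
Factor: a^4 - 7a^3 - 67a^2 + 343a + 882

(a + 2)(a + 7)(a - 7)(a - 9)

Testing divisors of the constant over divisors of the leading coefficient, a = -2 is a root, so (a + 2) is a factor; dividing leaves a^3 - 9a^2 - 49a + 441.
Then a = 9 is a root, giving the factor (a - 9) and quotient a^2 - 49.
The remaining quadratic factors as (a + 7)(a - 7).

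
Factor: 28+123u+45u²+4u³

Testing divisors of the constant over divisors of the leading coefficient, u = -4 is a root, so (u+4) divides it; the quotient is 4u²+29u+7.
The remaining quadratic factors as (4u+1)(u+7).

(4u+1)(u+4)(u+7)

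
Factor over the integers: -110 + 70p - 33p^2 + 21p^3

Group as (21p^3 + 70p) + (-33p^2 - 110) = 7p(3p^2 + 10) - 11(3p^2 + 10).
Both groups share the factor (3p^2 + 10).

(7p - 11)(3p^2 + 10)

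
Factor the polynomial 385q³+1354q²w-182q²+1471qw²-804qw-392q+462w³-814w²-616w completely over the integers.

Group: 11q(35q²+104qw+28q+77w²+44w) + (6w-14)(35q²+104qw+28q+77w²+44w); both groups contain (35q²+104qw+28q+77w²+44w), so (11q+6w-14) is a factor with cofactor 35q²+104qw+28q+77w²+44w.
The cofactor groups again: 35q²+104qw+28q+77w²+44w = 5q(7q+11w) + (7w+4)(7q+11w); both groups contain (7q+11w), giving (5q+7w+4)(7q+11w).

(11q+6w-14)(5q+7w+4)(7q+11w)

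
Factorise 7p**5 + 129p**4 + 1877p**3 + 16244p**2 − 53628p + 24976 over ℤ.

Among the possible rational roots, p = 4/7 is a root, so (7p − 4) is a factor; dividing leaves p**4 + 19p**3 + 279p**2 + 2480p − 6244.
Then p = −14 is a root, giving the factor (p + 14) and quotient p**3 + 5p**2 + 209p − 446.
Next, p = 2 is a root, giving the factor (p − 2) and quotient p**2 + 7p + 223.
The quadratic p**2 + 7p + 223 has discriminant −843 < 0 and is irreducible over ℤ.

(7p − 4)(p + 14)(p − 2)(p**2 + 7p + 223)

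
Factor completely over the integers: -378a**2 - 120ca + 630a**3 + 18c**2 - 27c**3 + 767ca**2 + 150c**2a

Group: 9c(-3c**2 + 20ca + 63a**2) + (10a - 6)(-3c**2 + 20ca + 63a**2); both groups contain (-3c**2 + 20ca + 63a**2), so (9c + 10a - 6) is a factor with cofactor -3c**2 + 20ca + 63a**2.
The cofactor groups again: -3c**2 + 20ca + 63a**2 = -c(3c + 7a) + 9a(3c + 7a); both groups contain (3c + 7a), giving -(c - 9a)(3c + 7a).

-(c - 9a)(9c + 10a - 6)(3c + 7a)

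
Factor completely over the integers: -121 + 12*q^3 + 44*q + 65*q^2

(3*q + 11)*(4*q + 11)*(q - 1)

Trying the rational-root candidates, q = -11/4 is a root, so (4*q + 11) divides it; the quotient is 3*q^2 + 8*q - 11.
The remaining quadratic factors as (3*q + 11)(q - 1).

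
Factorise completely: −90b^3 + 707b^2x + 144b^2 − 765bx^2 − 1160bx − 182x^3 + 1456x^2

Group: 5b(−18b^2 + 145bx − 182x^2) + (x − 8)(−18b^2 + 145bx − 182x^2); both groups contain (−18b^2 + 145bx − 182x^2), so (5b + x − 8) is a factor with cofactor −18b^2 + 145bx − 182x^2.
The cofactor groups again: −18b^2 + 145bx − 182x^2 = −9b(2b − 13x) + 14x(2b − 13x); both groups contain (2b − 13x), giving −(9b − 14x)(2b − 13x).

−(2b − 13x)(5b + x − 8)(9b − 14x)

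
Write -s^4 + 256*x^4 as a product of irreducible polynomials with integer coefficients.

(4*x - s)*(4*x + s)*(16*x^2 + s^2)

Write as (16*x^2)² − (s^2)², then factor 16*x^2 - s^2 once more.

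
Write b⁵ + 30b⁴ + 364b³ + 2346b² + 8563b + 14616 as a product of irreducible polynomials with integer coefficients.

Trying the rational-root candidates, b = −9 is a root, so (b + 9) divides it; the quotient is b⁴ + 21b³ + 175b² + 771b + 1624.
Continuing, b = −7 is a root, giving the factor (b + 7) and quotient b³ + 14b² + 77b + 232.
Next, b = −8 is a root, so (b + 8) divides it; the quotient is b² + 6b + 29.
The quadratic b² + 6b + 29 has discriminant −80 < 0 and is irreducible over ℤ.

(b + 7)(b + 8)(b + 9)(b² + 6b + 29)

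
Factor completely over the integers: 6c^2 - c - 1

Need a pair with product 6·(-1) = -6 and sum -1: that's 2 and -3.
Split the middle term: 6c^2 + 2c - 3c - 1 = 2c(3c + 1) - (3c + 1).

(2c - 1)(3c + 1)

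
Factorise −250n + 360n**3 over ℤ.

Every term has a factor of 10n. Then 36n**2 − 25 = (6n)² − (5)².

10n(6n + 5)(6n − 5)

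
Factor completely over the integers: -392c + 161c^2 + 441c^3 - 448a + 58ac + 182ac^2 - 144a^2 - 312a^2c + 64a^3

Group: 4a(16a^2 - 42ac - 64a - 49c^2 - 56c) + (-9c + 7)(16a^2 - 42ac - 64a - 49c^2 - 56c); both groups contain (16a^2 - 42ac - 64a - 49c^2 - 56c), so (4a - 9c + 7) is a factor with cofactor 16a^2 - 42ac - 64a - 49c^2 - 56c.
The cofactor groups again: 16a^2 - 42ac - 64a - 49c^2 - 56c = 2a(8a + 7c) + (-7c - 8)(8a + 7c); both groups contain (8a + 7c), giving (2a - 7c - 8)(8a + 7c).

(2a - 7c - 8)(4a - 9c + 7)(8a + 7c)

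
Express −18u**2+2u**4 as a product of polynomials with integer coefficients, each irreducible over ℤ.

2u**2(u+3)(u−3)

Factor out 2u**2, leaving u**2−9, which is a difference of two squares.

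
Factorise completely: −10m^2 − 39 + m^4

Substitute u = m^2 to get a quadratic in u, then factor.
m^2 − 13 is irreducible over ℤ (13 is not a perfect square).
m^2 + 3 is irreducible over ℤ (always positive, so no real roots).

(m^2 + 3)(m^2 − 13)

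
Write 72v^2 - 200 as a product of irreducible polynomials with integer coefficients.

Pull out the common factor 8; 9v^2 - 25 is a difference of squares.

8(3v + 5)(3v - 5)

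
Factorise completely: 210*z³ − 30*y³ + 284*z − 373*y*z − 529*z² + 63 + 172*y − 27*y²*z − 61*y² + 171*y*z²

Group: 3*y*(−10*y² + 11*y*z − 17*y + 35*z² − 94*z + 63) + (6*z + 1)*(−10*y² + 11*y*z − 17*y + 35*z² − 94*z + 63); both groups contain (−10*y² + 11*y*z − 17*y + 35*z² − 94*z + 63), so (3*y + 6*z + 1) is a factor with cofactor −10*y² + 11*y*z − 17*y + 35*z² − 94*z + 63.
The cofactor groups again: −10*y² + 11*y*z − 17*y + 35*z² − 94*z + 63 = −5*y*(2*y − 5*z + 7) + (−7*z + 9)*(2*y − 5*z + 7); both groups contain (2*y − 5*z + 7), giving −(5*y + 7*z − 9)*(2*y − 5*z + 7).

−(2*y − 5*z + 7)*(3*y + 6*z + 1)*(5*y + 7*z − 9)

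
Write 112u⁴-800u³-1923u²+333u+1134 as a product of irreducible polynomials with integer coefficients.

(4u+7)(4u-3)(7u+6)(u-9)

By the rational root theorem, u = -6/7 is a root, giving the factor (7u+6) and quotient 16u³-128u²-165u+189.
Next, u = -7/4 is a root, so (4u+7) divides it; the quotient is 4u²-39u+27.
The remaining quadratic factors as (u-9)(4u-3).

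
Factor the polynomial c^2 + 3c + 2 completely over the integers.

Two integers with product 2 and sum 3 are 1 and 2.

(c + 1)(c + 2)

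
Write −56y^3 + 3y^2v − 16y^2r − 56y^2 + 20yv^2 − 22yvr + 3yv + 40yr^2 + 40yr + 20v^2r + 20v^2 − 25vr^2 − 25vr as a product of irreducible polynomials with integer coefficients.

Group: 7y(−8y^2 + 5yv − 8yr − 8y + 5vr + 5v) + (4v − 5r)(−8y^2 + 5yv − 8yr − 8y + 5vr + 5v); both groups contain (−8y^2 + 5yv − 8yr − 8y + 5vr + 5v), so (7y + 4v − 5r) is a factor with cofactor −8y^2 + 5yv − 8yr − 8y + 5vr + 5v.
The cofactor groups again: −8y^2 + 5yv − 8yr − 8y + 5vr + 5v = −y(8y − 5v) + (−r − 1)(8y − 5v); both groups contain (8y − 5v), giving −(y + r + 1)(8y − 5v).

−(7y + 4v − 5r)(8y − 5v)(y + r + 1)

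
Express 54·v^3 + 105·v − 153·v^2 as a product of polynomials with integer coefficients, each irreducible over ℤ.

Pull out the common factor 3·v, then factor the remaining trinomial.

3·v·(3·v − 5)·(6·v − 7)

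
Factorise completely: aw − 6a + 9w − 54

(a + 9)(w − 6)

Group as (aw − 6a) + (9w − 54) = a(w − 6) + 9(w − 6).
Both groups share the factor (w − 6).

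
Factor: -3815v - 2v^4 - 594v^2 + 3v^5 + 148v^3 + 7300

(3v - 5)(v + 4)(v - 5)(v^2 + 2v + 73)

Among the possible rational roots, v = 5 is a root, giving the factor (v - 5) and quotient 3v^4 + 13v^3 + 213v^2 + 471v - 1460.
Continuing, v = -4 is a root, so (v + 4) divides it; the quotient is 3v^3 + v^2 + 209v - 365.
Continuing, v = 5/3 is a root, so (3v - 5) is a factor; dividing leaves v^2 + 2v + 73.
The quadratic v^2 + 2v + 73 has discriminant -288 < 0 and is irreducible over ℤ.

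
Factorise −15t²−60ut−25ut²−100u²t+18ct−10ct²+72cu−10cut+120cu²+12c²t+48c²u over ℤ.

Group: 4u(12c²+30cu−10ct+18c−25ut−15t) + t(12c²+30cu−10ct+18c−25ut−15t); both groups contain (12c²+30cu−10ct+18c−25ut−15t), so (4u+t) is a factor with cofactor 12c²+30cu−10ct+18c−25ut−15t.
The cofactor groups again: 12c²+30cu−10ct+18c−25ut−15t = 2c(6c−5t) + (5u+3)(6c−5t); both groups contain (6c−5t), giving (2c+5u+3)(6c−5t).

(2c+5u+3)(6c−5t)(4u+t)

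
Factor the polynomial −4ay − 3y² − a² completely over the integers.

Group: −a(a + 3y) − y(a + 3y); both groups contain (a + 3y).

−(a + 3y)(a + y)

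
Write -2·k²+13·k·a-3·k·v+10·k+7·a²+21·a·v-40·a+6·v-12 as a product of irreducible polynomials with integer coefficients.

-(k-7·a-2)·(2·k+a+3·v-6)

Group: -k·(2·k+a+3·v-6) + (7·a+2)·(2·k+a+3·v-6); both groups contain (2·k+a+3·v-6).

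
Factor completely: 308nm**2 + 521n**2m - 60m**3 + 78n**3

Group: n(78n**2 + 53nm - 10m**2) + 6m(78n**2 + 53nm - 10m**2); both groups contain (78n**2 + 53nm - 10m**2), so (n + 6m) is a factor with cofactor 78n**2 + 53nm - 10m**2.
The cofactor groups again: 78n**2 + 53nm - 10m**2 = 6n(13n - 2m) + 5m(13n - 2m); both groups contain (13n - 2m), giving (6n + 5m)(13n - 2m).

(13n - 2m)(6n + 5m)(n + 6m)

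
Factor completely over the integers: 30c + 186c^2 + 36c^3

6c(6c + 1)(c + 5)

Pull out the common factor 6c, then factor the remaining trinomial.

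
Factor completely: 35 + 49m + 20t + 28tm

(4t + 7)(7m + 5)

Group as (28tm + 20t) + (49m + 35) = 4t(7m + 5) + 7(7m + 5).
Both groups share the factor (7m + 5).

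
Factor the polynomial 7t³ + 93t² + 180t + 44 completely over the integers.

Among the possible rational roots, t = -2/7 is a root, giving the factor (7t + 2) and quotient t² + 13t + 22.
The remaining quadratic factors as (t + 2)(t + 11).

(7t + 2)(t + 11)(t + 2)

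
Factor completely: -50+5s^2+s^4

Substitute u = s^2 to get a quadratic in u, then factor.
s^2-5 is irreducible over ℤ (5 is not a perfect square).
s^2+10 is irreducible over ℤ (always positive, so no real roots).

(s^2+10)(s^2-5)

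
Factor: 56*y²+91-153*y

(7*y-13)*(8*y-7)

Need a pair with product 56·91 = 5096 and sum -153: that's -49 and -104.
Split the middle term: 56*y²-49*y - 104*y+91 = 7*y*(8*y-7) - 13*(8*y-7).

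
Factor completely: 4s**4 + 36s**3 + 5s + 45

(s + 9)(4s**3 + 5)

Group as (4s**4 + 5s) + (36s**3 + 45) = s(4s**3 + 5) + 9(4s**3 + 5).
Both groups share the factor (4s**3 + 5).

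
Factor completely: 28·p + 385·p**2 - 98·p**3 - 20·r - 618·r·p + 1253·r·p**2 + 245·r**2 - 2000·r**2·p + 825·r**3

Group: 11·r·(75·r**2 - 175·r·p - 5·r + 98·p**2 + 7·p) + (-p + 4)·(75·r**2 - 175·r·p - 5·r + 98·p**2 + 7·p); both groups contain (75·r**2 - 175·r·p - 5·r + 98·p**2 + 7·p), so (11·r - p + 4) is a factor with cofactor 75·r**2 - 175·r·p - 5·r + 98·p**2 + 7·p.
The cofactor groups again: 75·r**2 - 175·r·p - 5·r + 98·p**2 + 7·p = 5·r·(15·r - 14·p - 1) - 7·p·(15·r - 14·p - 1); both groups contain (15·r - 14·p - 1), giving (5·r - 7·p)·(15·r - 14·p - 1).

(15·r - 14·p - 1)·(5·r - 7·p)·(11·r - p + 4)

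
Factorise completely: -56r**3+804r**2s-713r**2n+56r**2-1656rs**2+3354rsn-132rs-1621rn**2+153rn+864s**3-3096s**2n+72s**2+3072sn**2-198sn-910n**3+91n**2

Group: 7r(-8r**2+108rs-87rn+8r-144s**2+204sn-12s-70n**2+7n) + (-6s+13n)(-8r**2+108rs-87rn+8r-144s**2+204sn-12s-70n**2+7n); both groups contain (-8r**2+108rs-87rn+8r-144s**2+204sn-12s-70n**2+7n), so (7r-6s+13n) is a factor with cofactor -8r**2+108rs-87rn+8r-144s**2+204sn-12s-70n**2+7n.
The cofactor groups again: -8r**2+108rs-87rn+8r-144s**2+204sn-12s-70n**2+7n = -8r(r-12s+10n-1) + (12s-7n)(r-12s+10n-1); both groups contain (r-12s+10n-1), giving -(8r-12s+7n)(r-12s+10n-1).

-(r-12s+10n-1)(7r-6s+13n)(8r-12s+7n)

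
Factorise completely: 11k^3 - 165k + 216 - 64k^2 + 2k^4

Trying the rational-root candidates, k = -8 is a root, so (k + 8) is a factor; dividing leaves 2k^3 - 5k^2 - 24k + 27.
Next, k = 1 is a root, so (k - 1) is a factor; dividing leaves 2k^2 - 3k - 27.
The remaining quadratic factors as (2k - 9)(k + 3).

(2k - 9)(k + 3)(k + 8)(k - 1)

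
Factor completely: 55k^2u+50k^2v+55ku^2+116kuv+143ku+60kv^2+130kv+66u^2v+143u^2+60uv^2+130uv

(11u+10v)(5k+6v+13)(k+u)

Group: 5k(11ku+10kv+11u^2+10uv) + (6v+13)(11ku+10kv+11u^2+10uv); both groups contain (11ku+10kv+11u^2+10uv), so (5k+6v+13) is a factor with cofactor 11ku+10kv+11u^2+10uv.
The cofactor groups again: 11ku+10kv+11u^2+10uv = 11u(k+u) + 10v(k+u); both groups contain (k+u), giving (11u+10v)(k+u).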